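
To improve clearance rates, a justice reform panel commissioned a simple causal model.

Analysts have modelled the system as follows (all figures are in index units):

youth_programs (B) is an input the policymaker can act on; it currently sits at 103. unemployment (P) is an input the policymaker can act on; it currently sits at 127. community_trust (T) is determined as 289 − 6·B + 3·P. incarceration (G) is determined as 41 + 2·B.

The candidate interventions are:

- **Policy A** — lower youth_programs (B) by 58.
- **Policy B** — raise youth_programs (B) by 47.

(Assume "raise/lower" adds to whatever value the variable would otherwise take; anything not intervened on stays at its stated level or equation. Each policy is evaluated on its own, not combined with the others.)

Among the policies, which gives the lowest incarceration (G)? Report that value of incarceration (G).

131

Policy A (B − 58):
  B = 103 − 58 = 45
  G = 41 + 2·45 = 131
Policy B (B + 47):
  B = 103 + 47 = 150
  G = 41 + 2·150 = 341
Comparing — Policy A: G=131, Policy B: G=341. Lowest is 131 (Policy A).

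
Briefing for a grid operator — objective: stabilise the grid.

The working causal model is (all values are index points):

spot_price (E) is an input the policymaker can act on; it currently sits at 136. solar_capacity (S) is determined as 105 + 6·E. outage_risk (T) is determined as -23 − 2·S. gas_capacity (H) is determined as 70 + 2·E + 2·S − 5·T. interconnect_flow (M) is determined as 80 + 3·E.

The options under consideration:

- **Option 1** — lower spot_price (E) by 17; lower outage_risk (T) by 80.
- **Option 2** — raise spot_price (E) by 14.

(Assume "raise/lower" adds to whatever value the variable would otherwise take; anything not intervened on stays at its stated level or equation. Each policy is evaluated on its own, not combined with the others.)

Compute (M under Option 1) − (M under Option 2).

Option 1 (E − 17, T − 80):
  E = 136 − 17 = 119
  M = 80 + 3·119 = 437
Option 2 (E + 14):
  E = 136 + 14 = 150
  M = 80 + 3·150 = 530
M: 437 − 530 = -93

-93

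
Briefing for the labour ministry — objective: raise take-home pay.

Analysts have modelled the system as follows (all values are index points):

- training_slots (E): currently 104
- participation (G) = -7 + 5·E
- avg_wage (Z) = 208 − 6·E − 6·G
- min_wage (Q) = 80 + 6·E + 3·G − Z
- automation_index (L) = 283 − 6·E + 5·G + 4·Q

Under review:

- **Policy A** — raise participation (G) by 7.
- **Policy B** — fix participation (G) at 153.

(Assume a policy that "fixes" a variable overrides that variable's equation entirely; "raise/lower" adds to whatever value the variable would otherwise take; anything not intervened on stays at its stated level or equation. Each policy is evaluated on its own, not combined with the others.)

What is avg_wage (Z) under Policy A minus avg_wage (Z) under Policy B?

Policy A (G + 7):
  E = 104
  G = -7 + 5·104 (+7 from intervention) = 520
  Z = 208 − 6·104 − 6·520 = -3536
Policy B (G := 153):
  E = 104
  G = 153
  Z = 208 − 6·104 − 6·153 = -1334
Z: -3536 − (-1334) = -2202

-2202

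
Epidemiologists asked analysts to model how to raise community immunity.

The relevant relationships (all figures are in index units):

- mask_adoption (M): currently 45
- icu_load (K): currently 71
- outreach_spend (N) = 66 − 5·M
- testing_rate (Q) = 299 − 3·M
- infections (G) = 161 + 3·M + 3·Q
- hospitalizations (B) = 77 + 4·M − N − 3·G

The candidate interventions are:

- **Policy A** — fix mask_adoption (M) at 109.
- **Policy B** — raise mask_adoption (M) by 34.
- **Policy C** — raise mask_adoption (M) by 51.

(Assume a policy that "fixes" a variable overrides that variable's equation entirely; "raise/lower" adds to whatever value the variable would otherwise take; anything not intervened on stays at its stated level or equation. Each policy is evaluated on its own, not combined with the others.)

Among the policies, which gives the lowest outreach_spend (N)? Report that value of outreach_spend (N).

-479

Policy A (M := 109):
  M = 109
  N = 66 − 5·109 = -479
Policy B (M + 34):
  M = 45 + 34 = 79
  N = 66 − 5·79 = -329
Policy C (M + 51):
  M = 45 + 51 = 96
  N = 66 − 5·96 = -414
Comparing — Policy A: N=-479, Policy B: N=-329, Policy C: N=-414. Lowest is -479 (Policy A).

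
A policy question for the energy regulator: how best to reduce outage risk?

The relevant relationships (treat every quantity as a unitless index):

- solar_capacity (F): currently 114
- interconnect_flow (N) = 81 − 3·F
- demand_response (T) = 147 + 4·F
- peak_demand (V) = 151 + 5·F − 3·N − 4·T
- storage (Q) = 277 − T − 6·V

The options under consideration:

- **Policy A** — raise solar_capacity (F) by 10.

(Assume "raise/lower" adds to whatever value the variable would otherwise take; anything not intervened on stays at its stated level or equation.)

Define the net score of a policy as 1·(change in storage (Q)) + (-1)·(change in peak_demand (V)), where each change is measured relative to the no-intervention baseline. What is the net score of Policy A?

Baseline:
  F = 114
  N = 81 − 3·114 = -261
  T = 147 + 4·114 = 603
  V = 151 + 5·114 − 3·(-261) − 4·603 = -908
  Q = 277 − 603 − 6·(-908) = 5122
Policy A (F + 10):
  F = 114 + 10 = 124
  N = 81 − 3·124 = -291
  T = 147 + 4·124 = 643
  V = 151 + 5·124 − 3·(-291) − 4·643 = -928
  Q = 277 − 643 − 6·(-928) = 5202
ΔQ = 5202 − 5122 = 80; ΔV = -928 − (-908) = -20
Score = 1·80 + (-1)·(-20) = 100

100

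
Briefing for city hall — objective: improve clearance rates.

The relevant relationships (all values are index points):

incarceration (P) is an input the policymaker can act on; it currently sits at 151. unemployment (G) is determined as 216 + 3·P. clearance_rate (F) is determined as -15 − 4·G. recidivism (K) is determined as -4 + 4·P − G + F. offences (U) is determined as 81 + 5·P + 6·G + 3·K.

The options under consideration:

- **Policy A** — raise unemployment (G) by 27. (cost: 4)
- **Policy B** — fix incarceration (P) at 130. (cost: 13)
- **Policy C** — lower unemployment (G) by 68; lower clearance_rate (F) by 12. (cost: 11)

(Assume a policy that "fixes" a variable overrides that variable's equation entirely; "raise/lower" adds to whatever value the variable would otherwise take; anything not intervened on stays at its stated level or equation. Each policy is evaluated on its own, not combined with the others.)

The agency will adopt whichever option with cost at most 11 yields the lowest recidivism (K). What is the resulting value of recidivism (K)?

Policy A (G + 27):
  P = 151
  G = 216 + 3·151 (+27 from intervention) = 696
  F = -15 − 4·696 = -2799
  K = -4 + 4·151 − 696 + (-2799) = -2895
Policy C (G − 68, F − 12):
  P = 151
  G = 216 + 3·151 (−68 from intervention) = 601
  F = -15 − 4·601 (−12 from intervention) = -2431
  K = -4 + 4·151 − 601 + (-2431) = -2432
Comparing — Policy A: K=-2895, Policy C: K=-2432. Lowest is -2895 (Policy A).

-2895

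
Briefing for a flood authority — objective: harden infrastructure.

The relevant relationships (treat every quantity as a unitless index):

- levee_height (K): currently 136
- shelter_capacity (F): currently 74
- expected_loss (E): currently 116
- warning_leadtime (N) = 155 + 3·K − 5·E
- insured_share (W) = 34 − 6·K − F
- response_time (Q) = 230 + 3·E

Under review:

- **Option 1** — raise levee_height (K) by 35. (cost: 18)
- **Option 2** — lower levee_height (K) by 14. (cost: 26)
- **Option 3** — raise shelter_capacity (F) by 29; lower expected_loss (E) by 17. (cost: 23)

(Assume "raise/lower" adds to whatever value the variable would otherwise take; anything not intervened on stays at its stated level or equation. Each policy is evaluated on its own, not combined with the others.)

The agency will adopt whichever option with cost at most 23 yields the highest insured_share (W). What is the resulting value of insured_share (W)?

-885

Option 1 (K + 35):
  K = 136 + 35 = 171
  F = 74
  W = 34 − 6·171 − 74 = -1066
Option 3 (F + 29, E − 17):
  K = 136
  F = 74 + 29 = 103
  W = 34 − 6·136 − 103 = -885
Comparing — Option 1: W=-1066, Option 3: W=-885. Highest is -885 (Option 3).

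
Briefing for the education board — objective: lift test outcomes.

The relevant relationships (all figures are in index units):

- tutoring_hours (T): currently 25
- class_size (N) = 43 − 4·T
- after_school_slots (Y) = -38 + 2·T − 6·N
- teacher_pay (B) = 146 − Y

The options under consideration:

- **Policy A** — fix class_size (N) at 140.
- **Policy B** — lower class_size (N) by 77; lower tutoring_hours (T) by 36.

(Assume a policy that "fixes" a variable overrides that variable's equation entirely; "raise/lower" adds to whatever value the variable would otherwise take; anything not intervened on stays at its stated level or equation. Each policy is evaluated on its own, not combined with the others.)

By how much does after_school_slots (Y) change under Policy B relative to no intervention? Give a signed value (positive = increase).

-474

Baseline:
  T = 25
  N = 43 − 4·25 = -57
  Y = -38 + 2·25 − 6·(-57) = 354
Policy B (N − 77, T − 36):
  T = 25 − 36 = -11
  N = 43 − 4·(-11) (−77 from intervention) = 10
  Y = -38 + 2·(-11) − 6·10 = -120
Change in Y: -120 − 354 = -474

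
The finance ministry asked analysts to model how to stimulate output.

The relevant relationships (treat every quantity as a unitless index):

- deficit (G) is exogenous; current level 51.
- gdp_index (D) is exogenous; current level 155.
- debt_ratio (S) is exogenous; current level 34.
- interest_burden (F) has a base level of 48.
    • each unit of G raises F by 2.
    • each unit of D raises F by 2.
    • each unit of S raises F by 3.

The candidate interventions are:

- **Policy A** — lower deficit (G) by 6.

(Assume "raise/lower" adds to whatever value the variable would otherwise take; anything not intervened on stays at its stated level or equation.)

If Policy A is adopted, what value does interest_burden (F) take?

550

Policy A (G − 6):
  G = 51 − 6 = 45
  D = 155
  S = 34
  F = 48 + 2·45 + 2·155 + 3·34 = 550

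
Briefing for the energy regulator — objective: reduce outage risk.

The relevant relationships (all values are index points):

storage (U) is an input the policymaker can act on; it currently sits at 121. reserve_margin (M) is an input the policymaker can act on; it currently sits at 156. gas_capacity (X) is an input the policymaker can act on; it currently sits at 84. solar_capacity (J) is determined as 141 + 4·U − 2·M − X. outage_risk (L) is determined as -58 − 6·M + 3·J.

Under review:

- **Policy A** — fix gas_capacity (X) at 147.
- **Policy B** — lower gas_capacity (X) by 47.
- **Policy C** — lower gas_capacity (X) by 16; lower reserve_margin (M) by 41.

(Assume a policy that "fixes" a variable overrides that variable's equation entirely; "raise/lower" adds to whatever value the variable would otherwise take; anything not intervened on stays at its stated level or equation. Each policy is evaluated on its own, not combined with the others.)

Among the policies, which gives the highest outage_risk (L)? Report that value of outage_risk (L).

233

Policy A (X := 147):
  U = 121
  M = 156
  X = 147
  J = 141 + 4·121 − 2·156 − 147 = 166
  L = -58 − 6·156 + 3·166 = -496
Policy B (X − 47):
  U = 121
  M = 156
  X = 84 − 47 = 37
  J = 141 + 4·121 − 2·156 − 37 = 276
  L = -58 − 6·156 + 3·276 = -166
Policy C (X − 16, M − 41):
  U = 121
  M = 156 − 41 = 115
  X = 84 − 16 = 68
  J = 141 + 4·121 − 2·115 − 68 = 327
  L = -58 − 6·115 + 3·327 = 233
Comparing — Policy A: L=-496, Policy B: L=-166, Policy C: L=233. Highest is 233 (Policy C).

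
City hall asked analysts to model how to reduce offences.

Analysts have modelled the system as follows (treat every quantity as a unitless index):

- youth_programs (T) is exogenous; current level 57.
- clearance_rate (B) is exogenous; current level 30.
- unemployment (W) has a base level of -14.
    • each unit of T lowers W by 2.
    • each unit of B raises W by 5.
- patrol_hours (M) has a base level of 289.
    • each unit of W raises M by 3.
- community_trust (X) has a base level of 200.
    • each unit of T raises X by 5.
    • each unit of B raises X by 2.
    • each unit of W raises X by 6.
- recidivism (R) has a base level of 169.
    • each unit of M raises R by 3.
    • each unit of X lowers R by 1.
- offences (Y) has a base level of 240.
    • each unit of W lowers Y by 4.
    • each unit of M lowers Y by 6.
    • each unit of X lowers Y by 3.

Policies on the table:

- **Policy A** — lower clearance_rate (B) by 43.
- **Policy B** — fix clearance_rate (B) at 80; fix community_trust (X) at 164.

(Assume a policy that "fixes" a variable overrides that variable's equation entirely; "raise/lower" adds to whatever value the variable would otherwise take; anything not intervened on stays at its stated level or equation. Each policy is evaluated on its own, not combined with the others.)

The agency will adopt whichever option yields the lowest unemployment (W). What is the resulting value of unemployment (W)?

-193

Policy A (B − 43):
  T = 57
  B = 30 − 43 = -13
  W = -14 − 2·57 + 5·(-13) = -193
Policy B (B := 80, X := 164):
  T = 57
  B = 80
  W = -14 − 2·57 + 5·80 = 272
Comparing — Policy A: W=-193, Policy B: W=272. Lowest is -193 (Policy A).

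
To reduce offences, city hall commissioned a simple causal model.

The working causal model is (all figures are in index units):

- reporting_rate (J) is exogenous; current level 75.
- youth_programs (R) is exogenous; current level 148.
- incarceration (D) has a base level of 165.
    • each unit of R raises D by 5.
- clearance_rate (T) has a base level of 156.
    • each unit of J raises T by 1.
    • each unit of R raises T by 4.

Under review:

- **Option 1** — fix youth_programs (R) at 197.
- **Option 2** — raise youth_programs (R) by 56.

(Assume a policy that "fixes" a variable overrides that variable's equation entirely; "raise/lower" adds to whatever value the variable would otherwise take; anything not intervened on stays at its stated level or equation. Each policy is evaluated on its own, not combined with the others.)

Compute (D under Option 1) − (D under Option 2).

-35

Option 1 (R := 197):
  R = 197
  D = 165 + 5·197 = 1150
Option 2 (R + 56):
  R = 148 + 56 = 204
  D = 165 + 5·204 = 1185
D: 1150 − 1185 = -35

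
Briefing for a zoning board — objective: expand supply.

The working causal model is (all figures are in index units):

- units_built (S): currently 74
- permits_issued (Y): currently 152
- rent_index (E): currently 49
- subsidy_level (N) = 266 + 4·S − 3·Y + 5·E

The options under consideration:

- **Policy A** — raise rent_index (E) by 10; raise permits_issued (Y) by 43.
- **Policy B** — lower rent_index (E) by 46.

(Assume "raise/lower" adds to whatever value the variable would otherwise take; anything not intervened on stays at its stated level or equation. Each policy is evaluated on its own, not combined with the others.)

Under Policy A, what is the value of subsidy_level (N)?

272

Policy A (E + 10, Y + 43):
  S = 74
  Y = 152 + 43 = 195
  E = 49 + 10 = 59
  N = 266 + 4·74 − 3·195 + 5·59 = 272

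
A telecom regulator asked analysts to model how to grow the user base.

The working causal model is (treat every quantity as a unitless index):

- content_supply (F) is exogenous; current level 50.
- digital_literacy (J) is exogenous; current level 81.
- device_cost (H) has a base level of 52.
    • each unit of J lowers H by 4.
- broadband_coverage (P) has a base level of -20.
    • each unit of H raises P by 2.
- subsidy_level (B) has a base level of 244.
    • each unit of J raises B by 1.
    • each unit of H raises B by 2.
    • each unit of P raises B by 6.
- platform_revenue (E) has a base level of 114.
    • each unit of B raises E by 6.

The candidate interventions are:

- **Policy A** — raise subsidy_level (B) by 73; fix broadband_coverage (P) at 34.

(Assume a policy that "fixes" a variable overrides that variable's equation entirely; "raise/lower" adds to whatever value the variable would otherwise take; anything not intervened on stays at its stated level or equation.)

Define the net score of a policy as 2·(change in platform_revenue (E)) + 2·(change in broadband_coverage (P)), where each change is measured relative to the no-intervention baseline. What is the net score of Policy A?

45128

Baseline:
  J = 81
  H = 52 − 4·81 = -272
  P = -20 + 2·(-272) = -564
  B = 244 + 81 + 2·(-272) + 6·(-564) = -3603
  E = 114 + 6·(-3603) = -21504
Policy A (B + 73, P := 34):
  J = 81
  H = 52 − 4·81 = -272
  P = 34
  B = 244 + 81 + 2·(-272) + 6·34 (+73 from intervention) = 58
  E = 114 + 6·58 = 462
ΔE = 462 − (-21504) = 21966; ΔP = 34 − (-564) = 598
Score = 2·21966 + 2·598 = 45128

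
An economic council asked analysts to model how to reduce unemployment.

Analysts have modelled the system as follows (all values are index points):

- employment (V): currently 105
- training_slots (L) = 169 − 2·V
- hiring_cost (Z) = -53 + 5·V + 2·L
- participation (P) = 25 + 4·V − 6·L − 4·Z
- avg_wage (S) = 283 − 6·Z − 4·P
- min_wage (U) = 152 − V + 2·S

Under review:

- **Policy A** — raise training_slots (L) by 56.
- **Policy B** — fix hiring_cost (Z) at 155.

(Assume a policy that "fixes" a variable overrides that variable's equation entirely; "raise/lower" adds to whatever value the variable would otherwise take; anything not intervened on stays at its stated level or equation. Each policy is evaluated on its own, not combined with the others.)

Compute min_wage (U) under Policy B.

-1815

Policy B (Z := 155):
  V = 105
  L = 169 − 2·105 = -41
  Z = 155
  P = 25 + 4·105 − 6·(-41) − 4·155 = 71
  S = 283 − 6·155 − 4·71 = -931
  U = 152 − 105 + 2·(-931) = -1815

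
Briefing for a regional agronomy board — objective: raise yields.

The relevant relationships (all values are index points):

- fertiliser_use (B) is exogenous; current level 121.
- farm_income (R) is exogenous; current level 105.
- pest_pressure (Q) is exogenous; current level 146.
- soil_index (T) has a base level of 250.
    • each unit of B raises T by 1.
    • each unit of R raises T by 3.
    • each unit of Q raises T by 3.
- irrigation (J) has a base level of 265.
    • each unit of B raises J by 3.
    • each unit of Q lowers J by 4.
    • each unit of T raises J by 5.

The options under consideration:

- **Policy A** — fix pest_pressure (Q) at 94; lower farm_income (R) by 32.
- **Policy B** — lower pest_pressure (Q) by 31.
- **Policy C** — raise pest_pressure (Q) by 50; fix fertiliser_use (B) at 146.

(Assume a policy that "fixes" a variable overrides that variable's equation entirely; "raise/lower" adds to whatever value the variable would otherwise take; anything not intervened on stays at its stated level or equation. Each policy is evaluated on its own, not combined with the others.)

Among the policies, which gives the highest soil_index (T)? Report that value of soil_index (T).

Policy A (Q := 94, R − 32):
  B = 121
  R = 105 − 32 = 73
  Q = 94
  T = 250 + 121 + 3·73 + 3·94 = 872
Policy B (Q − 31):
  B = 121
  R = 105
  Q = 146 − 31 = 115
  T = 250 + 121 + 3·105 + 3·115 = 1031
Policy C (Q + 50, B := 146):
  B = 146
  R = 105
  Q = 146 + 50 = 196
  T = 250 + 146 + 3·105 + 3·196 = 1299
Comparing — Policy A: T=872, Policy B: T=1031, Policy C: T=1299. Highest is 1299 (Policy C).

1299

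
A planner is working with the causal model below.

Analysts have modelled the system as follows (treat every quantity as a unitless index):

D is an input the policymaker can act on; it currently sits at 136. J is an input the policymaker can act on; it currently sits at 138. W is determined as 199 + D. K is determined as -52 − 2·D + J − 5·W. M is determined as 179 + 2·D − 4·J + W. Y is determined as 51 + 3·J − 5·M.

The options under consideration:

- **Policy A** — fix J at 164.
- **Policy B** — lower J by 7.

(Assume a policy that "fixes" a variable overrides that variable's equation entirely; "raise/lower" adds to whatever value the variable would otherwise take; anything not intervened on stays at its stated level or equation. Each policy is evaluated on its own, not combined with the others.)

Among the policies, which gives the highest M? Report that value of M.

Policy A (J := 164):
  D = 136
  J = 164
  W = 199 + 136 = 335
  M = 179 + 2·136 − 4·164 + 335 = 130
Policy B (J − 7):
  D = 136
  J = 138 − 7 = 131
  W = 199 + 136 = 335
  M = 179 + 2·136 − 4·131 + 335 = 262
Comparing — Policy A: M=130, Policy B: M=262. Highest is 262 (Policy B).

262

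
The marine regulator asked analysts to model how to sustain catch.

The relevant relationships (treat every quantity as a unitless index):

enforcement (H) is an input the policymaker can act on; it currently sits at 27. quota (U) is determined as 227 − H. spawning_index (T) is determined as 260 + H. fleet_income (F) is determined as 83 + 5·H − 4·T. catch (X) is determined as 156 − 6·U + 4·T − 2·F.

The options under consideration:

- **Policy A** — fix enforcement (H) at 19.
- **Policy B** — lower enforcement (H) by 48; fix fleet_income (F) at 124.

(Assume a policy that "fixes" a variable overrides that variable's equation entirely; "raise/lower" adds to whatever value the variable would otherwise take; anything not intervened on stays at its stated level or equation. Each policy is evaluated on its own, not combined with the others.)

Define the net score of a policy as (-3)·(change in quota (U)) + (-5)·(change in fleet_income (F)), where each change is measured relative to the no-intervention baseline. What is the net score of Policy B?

-5414

Baseline:
  H = 27
  U = 227 − 27 = 200
  T = 260 + 27 = 287
  F = 83 + 5·27 − 4·287 = -930
Policy B (H − 48, F := 124):
  H = 27 − 48 = -21
  U = 227 − (-21) = 248
  T = 260 + (-21) = 239
  F = 124
ΔU = 248 − 200 = 48; ΔF = 124 − (-930) = 1054
Score = (-3)·48 + (-5)·1054 = -5414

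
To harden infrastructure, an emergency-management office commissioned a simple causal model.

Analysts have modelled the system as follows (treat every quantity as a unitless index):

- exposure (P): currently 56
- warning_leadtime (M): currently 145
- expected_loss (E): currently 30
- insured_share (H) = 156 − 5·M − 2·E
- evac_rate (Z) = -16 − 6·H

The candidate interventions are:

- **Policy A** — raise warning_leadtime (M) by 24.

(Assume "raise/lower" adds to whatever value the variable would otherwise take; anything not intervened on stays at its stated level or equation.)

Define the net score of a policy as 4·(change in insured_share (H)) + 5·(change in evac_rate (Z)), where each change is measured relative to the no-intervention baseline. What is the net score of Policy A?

3120

Baseline:
  M = 145
  E = 30
  H = 156 − 5·145 − 2·30 = -629
  Z = -16 − 6·(-629) = 3758
Policy A (M + 24):
  M = 145 + 24 = 169
  E = 30
  H = 156 − 5·169 − 2·30 = -749
  Z = -16 − 6·(-749) = 4478
ΔH = -749 − (-629) = -120; ΔZ = 4478 − 3758 = 720
Score = 4·(-120) + 5·720 = 3120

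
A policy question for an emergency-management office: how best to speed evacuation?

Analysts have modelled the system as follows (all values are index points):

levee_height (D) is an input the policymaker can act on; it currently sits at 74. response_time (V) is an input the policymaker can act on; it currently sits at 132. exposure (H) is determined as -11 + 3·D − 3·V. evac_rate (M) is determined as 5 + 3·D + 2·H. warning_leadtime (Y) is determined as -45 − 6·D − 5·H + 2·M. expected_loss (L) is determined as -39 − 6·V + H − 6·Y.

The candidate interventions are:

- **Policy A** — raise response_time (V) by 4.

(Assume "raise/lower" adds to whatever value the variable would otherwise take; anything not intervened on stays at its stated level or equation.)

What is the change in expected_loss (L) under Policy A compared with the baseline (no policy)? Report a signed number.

Baseline:
  D = 74
  V = 132
  H = -11 + 3·74 − 3·132 = -185
  M = 5 + 3·74 + 2·(-185) = -143
  Y = -45 − 6·74 − 5·(-185) + 2·(-143) = 150
  L = -39 − 6·132 + (-185) − 6·150 = -1916
Policy A (V + 4):
  D = 74
  V = 132 + 4 = 136
  H = -11 + 3·74 − 3·136 = -197
  M = 5 + 3·74 + 2·(-197) = -167
  Y = -45 − 6·74 − 5·(-197) + 2·(-167) = 162
  L = -39 − 6·136 + (-197) − 6·162 = -2024
Change in L: -2024 − (-1916) = -108

-108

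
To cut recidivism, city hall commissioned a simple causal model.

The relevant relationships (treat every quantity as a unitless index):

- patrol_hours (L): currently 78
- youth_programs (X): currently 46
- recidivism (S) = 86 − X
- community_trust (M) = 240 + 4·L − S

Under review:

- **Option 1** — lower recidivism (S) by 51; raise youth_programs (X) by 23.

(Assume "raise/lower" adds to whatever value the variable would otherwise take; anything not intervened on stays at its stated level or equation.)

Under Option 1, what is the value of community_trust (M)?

Option 1 (S − 51, X + 23):
  L = 78
  X = 46 + 23 = 69
  S = 86 − 69 (−51 from intervention) = -34
  M = 240 + 4·78 − (-34) = 586

586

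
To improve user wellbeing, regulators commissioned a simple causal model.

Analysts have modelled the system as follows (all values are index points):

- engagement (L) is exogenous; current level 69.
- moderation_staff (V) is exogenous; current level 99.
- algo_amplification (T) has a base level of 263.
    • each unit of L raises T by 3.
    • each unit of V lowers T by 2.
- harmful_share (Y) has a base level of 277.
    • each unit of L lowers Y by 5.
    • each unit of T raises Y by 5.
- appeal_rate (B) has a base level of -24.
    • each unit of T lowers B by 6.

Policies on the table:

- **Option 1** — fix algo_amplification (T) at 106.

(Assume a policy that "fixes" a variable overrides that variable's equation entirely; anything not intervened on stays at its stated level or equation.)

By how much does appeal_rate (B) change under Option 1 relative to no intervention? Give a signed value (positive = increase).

996

Baseline:
  L = 69
  V = 99
  T = 263 + 3·69 − 2·99 = 272
  B = -24 − 6·272 = -1656
Option 1 (T := 106):
  L = 69
  V = 99
  T = 106
  B = -24 − 6·106 = -660
Change in B: -660 − (-1656) = 996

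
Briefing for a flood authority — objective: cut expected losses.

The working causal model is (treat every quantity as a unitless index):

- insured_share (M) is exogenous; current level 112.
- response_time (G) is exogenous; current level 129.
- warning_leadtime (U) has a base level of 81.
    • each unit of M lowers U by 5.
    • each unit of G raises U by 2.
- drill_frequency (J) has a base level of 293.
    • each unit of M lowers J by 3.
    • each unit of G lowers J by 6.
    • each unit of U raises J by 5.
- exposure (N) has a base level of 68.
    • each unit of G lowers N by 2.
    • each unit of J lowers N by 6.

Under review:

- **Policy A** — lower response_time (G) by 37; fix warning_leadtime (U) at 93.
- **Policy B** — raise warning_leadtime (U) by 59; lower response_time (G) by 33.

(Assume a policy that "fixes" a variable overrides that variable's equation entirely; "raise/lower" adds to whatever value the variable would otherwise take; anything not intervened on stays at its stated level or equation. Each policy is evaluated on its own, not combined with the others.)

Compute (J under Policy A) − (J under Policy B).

1629

Policy A (G − 37, U := 93):
  M = 112
  G = 129 − 37 = 92
  U = 93
  J = 293 − 3·112 − 6·92 + 5·93 = -130
Policy B (U + 59, G − 33):
  M = 112
  G = 129 − 33 = 96
  U = 81 − 5·112 + 2·96 (+59 from intervention) = -228
  J = 293 − 3·112 − 6·96 + 5·(-228) = -1759
J: -130 − (-1759) = 1629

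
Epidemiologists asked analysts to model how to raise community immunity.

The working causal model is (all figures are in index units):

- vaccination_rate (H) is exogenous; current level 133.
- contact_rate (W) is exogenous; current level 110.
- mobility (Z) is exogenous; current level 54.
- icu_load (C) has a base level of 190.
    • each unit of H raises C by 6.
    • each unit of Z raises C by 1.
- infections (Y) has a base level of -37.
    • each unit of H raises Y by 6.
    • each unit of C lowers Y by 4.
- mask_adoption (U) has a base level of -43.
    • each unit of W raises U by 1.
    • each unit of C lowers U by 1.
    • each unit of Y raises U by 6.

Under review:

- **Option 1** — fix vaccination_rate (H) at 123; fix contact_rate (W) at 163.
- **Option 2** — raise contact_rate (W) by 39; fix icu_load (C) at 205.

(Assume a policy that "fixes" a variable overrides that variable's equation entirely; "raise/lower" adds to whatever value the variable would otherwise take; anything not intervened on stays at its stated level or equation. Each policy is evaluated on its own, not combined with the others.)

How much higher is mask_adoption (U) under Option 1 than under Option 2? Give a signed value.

Option 1 (H := 123, W := 163):
  H = 123
  W = 163
  Z = 54
  C = 190 + 6·123 + 54 = 982
  Y = -37 + 6·123 − 4·982 = -3227
  U = -43 + 163 − 982 + 6·(-3227) = -20224
Option 2 (W + 39, C := 205):
  H = 133
  W = 110 + 39 = 149
  Z = 54
  C = 205
  Y = -37 + 6·133 − 4·205 = -59
  U = -43 + 149 − 205 + 6·(-59) = -453
U: -20224 − (-453) = -19771

-19771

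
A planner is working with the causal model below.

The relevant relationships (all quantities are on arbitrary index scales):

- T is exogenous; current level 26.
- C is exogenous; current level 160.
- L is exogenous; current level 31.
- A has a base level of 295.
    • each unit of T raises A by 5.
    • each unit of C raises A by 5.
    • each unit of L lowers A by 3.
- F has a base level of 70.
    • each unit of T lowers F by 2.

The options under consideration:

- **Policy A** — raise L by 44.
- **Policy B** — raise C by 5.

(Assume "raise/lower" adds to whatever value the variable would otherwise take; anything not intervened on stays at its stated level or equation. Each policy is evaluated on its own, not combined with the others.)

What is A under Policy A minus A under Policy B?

Policy A (L + 44):
  T = 26
  C = 160
  L = 31 + 44 = 75
  A = 295 + 5·26 + 5·160 − 3·75 = 1000
Policy B (C + 5):
  T = 26
  C = 160 + 5 = 165
  L = 31
  A = 295 + 5·26 + 5·165 − 3·31 = 1157
A: 1000 − 1157 = -157

-157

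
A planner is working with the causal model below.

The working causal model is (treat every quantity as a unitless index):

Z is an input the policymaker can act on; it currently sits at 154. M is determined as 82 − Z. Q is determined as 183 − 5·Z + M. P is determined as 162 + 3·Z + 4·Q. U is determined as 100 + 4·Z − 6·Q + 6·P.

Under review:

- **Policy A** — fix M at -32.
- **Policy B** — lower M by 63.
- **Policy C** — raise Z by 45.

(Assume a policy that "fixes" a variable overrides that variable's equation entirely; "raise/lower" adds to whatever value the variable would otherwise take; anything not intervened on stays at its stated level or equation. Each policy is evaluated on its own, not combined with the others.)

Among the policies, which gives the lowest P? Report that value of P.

-2957

Policy A (M := -32):
  Z = 154
  M = -32
  Q = 183 − 5·154 + (-32) = -619
  P = 162 + 3·154 + 4·(-619) = -1852
Policy B (M − 63):
  Z = 154
  M = 82 − 154 (−63 from intervention) = -135
  Q = 183 − 5·154 + (-135) = -722
  P = 162 + 3·154 + 4·(-722) = -2264
Policy C (Z + 45):
  Z = 154 + 45 = 199
  M = 82 − 199 = -117
  Q = 183 − 5·199 + (-117) = -929
  P = 162 + 3·199 + 4·(-929) = -2957
Comparing — Policy A: P=-1852, Policy B: P=-2264, Policy C: P=-2957. Lowest is -2957 (Policy C).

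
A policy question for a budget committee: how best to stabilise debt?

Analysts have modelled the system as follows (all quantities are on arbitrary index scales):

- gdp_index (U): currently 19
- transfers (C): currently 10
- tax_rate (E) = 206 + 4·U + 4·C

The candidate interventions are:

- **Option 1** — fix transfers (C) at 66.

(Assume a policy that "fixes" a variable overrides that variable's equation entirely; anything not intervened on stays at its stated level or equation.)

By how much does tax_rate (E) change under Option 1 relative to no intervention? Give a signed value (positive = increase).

Baseline:
  U = 19
  C = 10
  E = 206 + 4·19 + 4·10 = 322
Option 1 (C := 66):
  U = 19
  C = 66
  E = 206 + 4·19 + 4·66 = 546
Change in E: 546 − 322 = 224

224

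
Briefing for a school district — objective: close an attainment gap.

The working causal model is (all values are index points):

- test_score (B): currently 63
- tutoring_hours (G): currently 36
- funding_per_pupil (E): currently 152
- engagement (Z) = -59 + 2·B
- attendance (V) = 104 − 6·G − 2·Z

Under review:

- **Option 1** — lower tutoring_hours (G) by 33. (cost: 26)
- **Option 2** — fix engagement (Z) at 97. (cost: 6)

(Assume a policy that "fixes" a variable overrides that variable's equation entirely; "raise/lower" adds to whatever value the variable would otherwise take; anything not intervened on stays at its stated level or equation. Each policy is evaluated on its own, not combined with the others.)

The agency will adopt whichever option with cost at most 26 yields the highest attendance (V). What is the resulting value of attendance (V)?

-48

Option 1 (G − 33):
  B = 63
  G = 36 − 33 = 3
  Z = -59 + 2·63 = 67
  V = 104 − 6·3 − 2·67 = -48
Option 2 (Z := 97):
  B = 63
  G = 36
  Z = 97
  V = 104 − 6·36 − 2·97 = -306
Comparing — Option 1: V=-48, Option 2: V=-306. Highest is -48 (Option 1).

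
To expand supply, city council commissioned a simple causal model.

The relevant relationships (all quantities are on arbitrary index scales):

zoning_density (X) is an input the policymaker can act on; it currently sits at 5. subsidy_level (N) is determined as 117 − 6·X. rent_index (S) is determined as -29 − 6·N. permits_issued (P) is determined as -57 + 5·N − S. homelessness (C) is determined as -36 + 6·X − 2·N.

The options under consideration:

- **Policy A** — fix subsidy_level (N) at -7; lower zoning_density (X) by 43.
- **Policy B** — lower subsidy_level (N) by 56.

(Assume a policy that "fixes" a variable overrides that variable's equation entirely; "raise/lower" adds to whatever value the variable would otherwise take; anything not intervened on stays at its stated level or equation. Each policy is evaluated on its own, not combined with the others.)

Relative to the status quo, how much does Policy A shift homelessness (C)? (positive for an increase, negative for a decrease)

Baseline:
  X = 5
  N = 117 − 6·5 = 87
  C = -36 + 6·5 − 2·87 = -180
Policy A (N := -7, X − 43):
  X = 5 − 43 = -38
  N = -7
  C = -36 + 6·(-38) − 2·(-7) = -250
Change in C: -250 − (-180) = -70

-70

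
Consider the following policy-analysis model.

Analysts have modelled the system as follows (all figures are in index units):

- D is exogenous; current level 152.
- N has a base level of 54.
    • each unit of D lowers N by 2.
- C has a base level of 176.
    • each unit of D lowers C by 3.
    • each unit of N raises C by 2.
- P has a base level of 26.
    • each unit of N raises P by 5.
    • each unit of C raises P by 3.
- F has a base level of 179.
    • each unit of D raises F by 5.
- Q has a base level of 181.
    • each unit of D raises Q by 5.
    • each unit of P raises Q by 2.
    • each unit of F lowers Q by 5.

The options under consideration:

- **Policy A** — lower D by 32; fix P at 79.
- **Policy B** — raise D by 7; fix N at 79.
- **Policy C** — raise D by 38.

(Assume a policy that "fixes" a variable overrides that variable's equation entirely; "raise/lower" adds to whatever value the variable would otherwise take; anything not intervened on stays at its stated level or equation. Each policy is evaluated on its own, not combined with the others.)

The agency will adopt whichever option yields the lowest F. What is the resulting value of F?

779

Policy A (D − 32, P := 79):
  D = 152 − 32 = 120
  F = 179 + 5·120 = 779
Policy B (D + 7, N := 79):
  D = 152 + 7 = 159
  F = 179 + 5·159 = 974
Policy C (D + 38):
  D = 152 + 38 = 190
  F = 179 + 5·190 = 1129
Comparing — Policy A: F=779, Policy B: F=974, Policy C: F=1129. Lowest is 779 (Policy A).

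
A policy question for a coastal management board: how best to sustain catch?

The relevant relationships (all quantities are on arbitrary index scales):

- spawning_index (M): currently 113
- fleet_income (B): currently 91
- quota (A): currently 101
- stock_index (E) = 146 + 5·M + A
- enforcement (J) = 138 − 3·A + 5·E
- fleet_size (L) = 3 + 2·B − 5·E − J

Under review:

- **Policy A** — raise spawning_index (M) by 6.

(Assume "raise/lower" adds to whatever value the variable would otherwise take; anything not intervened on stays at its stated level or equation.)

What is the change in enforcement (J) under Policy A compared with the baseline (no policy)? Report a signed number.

150

Baseline:
  M = 113
  A = 101
  E = 146 + 5·113 + 101 = 812
  J = 138 − 3·101 + 5·812 = 3895
Policy A (M + 6):
  M = 113 + 6 = 119
  A = 101
  E = 146 + 5·119 + 101 = 842
  J = 138 − 3·101 + 5·842 = 4045
Change in J: 4045 − 3895 = 150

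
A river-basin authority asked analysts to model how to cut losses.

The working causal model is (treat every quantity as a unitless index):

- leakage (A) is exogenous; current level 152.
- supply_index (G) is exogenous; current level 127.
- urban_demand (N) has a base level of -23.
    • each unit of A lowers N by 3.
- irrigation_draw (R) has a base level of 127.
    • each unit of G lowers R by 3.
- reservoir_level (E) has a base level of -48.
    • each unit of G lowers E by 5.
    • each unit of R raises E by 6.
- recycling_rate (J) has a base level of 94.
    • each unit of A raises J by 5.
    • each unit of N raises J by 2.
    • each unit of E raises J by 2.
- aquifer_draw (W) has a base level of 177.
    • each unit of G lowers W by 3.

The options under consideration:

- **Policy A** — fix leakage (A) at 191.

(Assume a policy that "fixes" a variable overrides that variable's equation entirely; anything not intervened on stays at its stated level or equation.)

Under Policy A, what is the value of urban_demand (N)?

Policy A (A := 191):
  A = 191
  N = -23 − 3·191 = -596

-596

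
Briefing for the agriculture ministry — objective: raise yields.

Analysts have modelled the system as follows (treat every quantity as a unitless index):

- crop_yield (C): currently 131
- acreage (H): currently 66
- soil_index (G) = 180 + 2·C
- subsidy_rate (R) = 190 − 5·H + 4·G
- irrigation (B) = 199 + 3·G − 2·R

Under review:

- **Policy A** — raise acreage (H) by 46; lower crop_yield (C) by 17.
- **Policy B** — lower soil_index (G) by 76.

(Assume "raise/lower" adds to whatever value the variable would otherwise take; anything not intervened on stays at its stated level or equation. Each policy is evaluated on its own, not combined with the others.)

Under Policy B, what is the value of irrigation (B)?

-1351

Policy B (G − 76):
  C = 131
  H = 66
  G = 180 + 2·131 (−76 from intervention) = 366
  R = 190 − 5·66 + 4·366 = 1324
  B = 199 + 3·366 − 2·1324 = -1351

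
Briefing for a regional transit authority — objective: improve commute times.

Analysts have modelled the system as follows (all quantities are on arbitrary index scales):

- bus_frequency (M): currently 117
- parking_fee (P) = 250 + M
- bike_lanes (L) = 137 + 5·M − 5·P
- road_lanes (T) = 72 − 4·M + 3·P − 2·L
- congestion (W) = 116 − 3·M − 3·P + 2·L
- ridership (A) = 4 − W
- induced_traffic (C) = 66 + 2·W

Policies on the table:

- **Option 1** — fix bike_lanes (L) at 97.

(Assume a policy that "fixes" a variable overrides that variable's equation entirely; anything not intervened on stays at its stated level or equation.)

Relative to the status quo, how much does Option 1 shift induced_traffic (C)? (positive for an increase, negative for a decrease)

Baseline:
  M = 117
  P = 250 + 117 = 367
  L = 137 + 5·117 − 5·367 = -1113
  W = 116 − 3·117 − 3·367 + 2·(-1113) = -3562
  C = 66 + 2·(-3562) = -7058
Option 1 (L := 97):
  M = 117
  P = 250 + 117 = 367
  L = 97
  W = 116 − 3·117 − 3·367 + 2·97 = -1142
  C = 66 + 2·(-1142) = -2218
Change in C: -2218 − (-7058) = 4840

4840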